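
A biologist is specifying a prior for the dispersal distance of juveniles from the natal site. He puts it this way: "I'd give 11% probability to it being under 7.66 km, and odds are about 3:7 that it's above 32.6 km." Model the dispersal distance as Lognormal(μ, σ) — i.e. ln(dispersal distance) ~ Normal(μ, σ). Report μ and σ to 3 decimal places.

μ ≈ 3.051, σ ≈ 0.827

If T ~ Lognormal(μ,σ) then ln T ~ Normal(μ,σ), so the p-quantile of ln T is μ + z_p·σ.
ln(7.66) = 2.036 and ln(32.6) = 3.484; z_{0.11} = -1.227, z_{0.7} = 0.5244.
σ = (3.484 − 2.036)/(0.5244 − (-1.227)) = 0.827.
μ = 2.036 − (-1.227)·0.827 = 3.051.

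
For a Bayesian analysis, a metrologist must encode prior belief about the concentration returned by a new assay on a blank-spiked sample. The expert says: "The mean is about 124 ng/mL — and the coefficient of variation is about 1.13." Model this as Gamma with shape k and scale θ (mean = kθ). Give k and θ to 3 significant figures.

For Gamma(k, scale θ): mean = kθ, variance = kθ², so CV = 1/√k.
CV = 1.13, hence k = 1/CV² = 0.783.
Then θ = mean/k = 124/0.783 = 158.

k ≈ 0.783, θ ≈ 158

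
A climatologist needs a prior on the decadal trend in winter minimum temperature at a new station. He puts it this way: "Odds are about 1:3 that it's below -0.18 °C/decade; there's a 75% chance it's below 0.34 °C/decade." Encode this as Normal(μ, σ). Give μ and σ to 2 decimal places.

The p-quantile of Normal(μ,σ) is μ + z_p·σ, with z_{0.25} = -0.6745 and z_{0.75} = 0.6745.
Eliminate σ: μ = (z₂·x₁ − z₁·x₂)/(z₂ − z₁) = (0.6745·-0.18 − (-0.6745)·0.34)/1.349 = 0.08.
Then σ = (x₂ − x₁)/(z₂ − z₁) = (0.34 − -0.18)/1.349 = 0.39.

μ = 0.08, σ = 0.39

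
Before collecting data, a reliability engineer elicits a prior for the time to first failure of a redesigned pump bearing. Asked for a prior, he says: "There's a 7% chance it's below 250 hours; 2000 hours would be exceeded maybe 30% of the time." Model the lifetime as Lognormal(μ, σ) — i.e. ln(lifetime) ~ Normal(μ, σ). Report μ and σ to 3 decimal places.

μ ≈ 7.056, σ ≈ 1.040

If T ~ Lognormal(μ,σ) then ln T ~ Normal(μ,σ), so the p-quantile of ln T is μ + z_p·σ.
ln(250) = 5.521 and ln(2000) = 7.601; z_{0.07} = -1.476, z_{0.7} = 0.5244.
σ = (7.601 − 5.521)/(0.5244 − (-1.476)) = 1.040.
μ = 5.521 − (-1.476)·1.040 = 7.056.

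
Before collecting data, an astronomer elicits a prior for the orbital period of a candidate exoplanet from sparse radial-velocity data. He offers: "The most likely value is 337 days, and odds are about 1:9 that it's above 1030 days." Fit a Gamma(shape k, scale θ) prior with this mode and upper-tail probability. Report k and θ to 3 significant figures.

Gamma(k,θ) with k>1 has mode (k−1)θ, so θ = 337/(k−1).
Need P(X < 1030) = 0.9 with θ tied to k this way. Start at k = 2, θ = 337: P(X<1030) ≈ 0.809.
Too low — raise k to concentrate. Iterating converges to k ≈ 2.52.
Then θ = 337/(2.52−1) ≈ 222.

k ≈ 2.52, θ ≈ 222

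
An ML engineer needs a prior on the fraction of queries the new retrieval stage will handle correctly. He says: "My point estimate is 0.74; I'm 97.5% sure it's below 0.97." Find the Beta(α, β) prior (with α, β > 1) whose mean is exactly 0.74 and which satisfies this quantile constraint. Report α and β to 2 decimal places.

α ≈ 4.86, β ≈ 1.71

With mean 0.74 fixed, write α = 0.74s, β = 0.26s where s = α+β.
Need P(θ < 0.97) = 0.975 under Beta(0.74s, 0.26s). Normal approximation: (q−m)/√(m(1−m)/s) ≈ z_{0.975} = 1.96, so s ≈ 0.74·0.26·(1.96)²/(0.97−0.74)² = 14.0.
At s = 14.0: P(θ<0.97) ≈ 0.999. Adjusting to match 0.975 gives s ≈ 6.57.
So α = 0.74·6.57 ≈ 4.86, β = 0.26·6.57 ≈ 1.71.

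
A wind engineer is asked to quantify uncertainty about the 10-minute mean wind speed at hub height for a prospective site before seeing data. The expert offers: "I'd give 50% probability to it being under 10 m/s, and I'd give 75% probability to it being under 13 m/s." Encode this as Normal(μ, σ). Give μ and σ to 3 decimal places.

The p-quantile of Normal(μ,σ) is μ + z_p·σ, with z_{0.5} = 0 and z_{0.75} = 0.6745.
Eliminate σ: μ = (z₂·x₁ − z₁·x₂)/(z₂ − z₁) = (0.6745·10 − (0)·13)/0.6745 = 10.000.
Then σ = (x₂ − x₁)/(z₂ − z₁) = (13 − 10)/0.6745 = 4.448.

μ = 10.000, σ = 4.448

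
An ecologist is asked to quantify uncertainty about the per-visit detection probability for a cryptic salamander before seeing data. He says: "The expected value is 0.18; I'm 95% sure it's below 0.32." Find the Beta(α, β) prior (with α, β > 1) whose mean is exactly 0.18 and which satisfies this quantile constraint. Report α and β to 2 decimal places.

With mean 0.18 fixed, write α = 0.18s, β = 0.82s where s = α+β.
Need P(θ < 0.32) = 0.95 under Beta(0.18s, 0.82s). Normal approximation: (q−m)/√(m(1−m)/s) ≈ z_{0.95} = 1.64, so s ≈ 0.18·0.82·(1.64)²/(0.32−0.18)² = 20.4.
At s = 20.4: P(θ<0.32) ≈ 0.937. Adjusting to match 0.95 gives s ≈ 24.11.
So α = 0.18·24.11 ≈ 4.34, β = 0.82·24.11 ≈ 19.77.

α ≈ 4.34, β ≈ 19.77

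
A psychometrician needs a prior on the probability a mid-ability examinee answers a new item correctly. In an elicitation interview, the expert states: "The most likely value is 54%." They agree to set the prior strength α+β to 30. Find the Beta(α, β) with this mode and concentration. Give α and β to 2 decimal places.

For α,β > 1 the Beta mode is (α−1)/(α+β−2). With α+β = 30, the mode is (α−1)/28.
Set (α−1)/28 = 0.54 → α = 1 + 0.54·28 = 16.12.
β = 30 − α = 13.88.

α = 16.12, β = 13.88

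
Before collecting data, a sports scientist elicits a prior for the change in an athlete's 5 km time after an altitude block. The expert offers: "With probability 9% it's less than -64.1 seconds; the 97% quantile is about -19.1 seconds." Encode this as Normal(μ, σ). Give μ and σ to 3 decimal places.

The p-quantile of Normal(μ,σ) is μ + z_p·σ, with z_{0.09} = -1.341 and z_{0.97} = 1.881.
Eliminate σ: μ = (z₂·x₁ − z₁·x₂)/(z₂ − z₁) = (1.881·-64.1 − (-1.341)·-19.1)/3.222 = -45.372.
Then σ = (x₂ − x₁)/(z₂ − z₁) = (-19.1 − -64.1)/3.222 = 13.968.

μ = -45.372, σ = 13.968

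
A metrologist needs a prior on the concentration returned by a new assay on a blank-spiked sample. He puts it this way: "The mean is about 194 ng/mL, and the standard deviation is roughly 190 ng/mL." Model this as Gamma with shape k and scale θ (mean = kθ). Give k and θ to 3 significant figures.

For Gamma(k, scale θ): mean = kθ, variance = kθ², so CV = 1/√k.
CV = SD/mean = 190/194 = 0.9794, hence k = 1/CV² = 1.04.
Then θ = mean/k = 194/1.04 = 186.

k ≈ 1.04, θ ≈ 186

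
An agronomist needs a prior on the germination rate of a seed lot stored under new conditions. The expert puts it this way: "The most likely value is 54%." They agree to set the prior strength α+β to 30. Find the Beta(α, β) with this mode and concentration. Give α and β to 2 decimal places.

α = 16.12, β = 13.88

For α,β > 1 the Beta mode is (α−1)/(α+β−2). With α+β = 30, the mode is (α−1)/28.
Set (α−1)/28 = 0.54 → α = 1 + 0.54·28 = 16.12.
β = 30 − α = 13.88.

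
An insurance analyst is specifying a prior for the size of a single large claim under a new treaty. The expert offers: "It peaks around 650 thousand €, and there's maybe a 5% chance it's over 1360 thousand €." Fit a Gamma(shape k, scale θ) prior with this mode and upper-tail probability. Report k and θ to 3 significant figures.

Gamma(k,θ) with k>1 has mode (k−1)θ, so θ = 650/(k−1).
Need P(X < 1360) = 0.95 with θ tied to k this way. Start at k = 2, θ = 650: P(X<1360) ≈ 0.618.
Too low — raise k to concentrate. Iterating converges to k ≈ 6.07.
Then θ = 650/(6.07−1) ≈ 128.

k ≈ 6.07, θ ≈ 128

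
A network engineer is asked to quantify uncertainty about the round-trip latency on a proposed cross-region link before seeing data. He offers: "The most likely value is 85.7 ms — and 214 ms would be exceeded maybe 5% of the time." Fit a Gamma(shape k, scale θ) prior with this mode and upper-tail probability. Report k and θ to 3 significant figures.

Gamma(k,θ) with k>1 has mode (k−1)θ, so θ = 85.7/(k−1).
Need P(X < 214) = 0.95 with θ tied to k this way. Start at k = 2, θ = 85.7: P(X<214) ≈ 0.712.
Too low — raise k to concentrate. Iterating converges to k ≈ 4.24.
Then θ = 85.7/(4.24−1) ≈ 26.4.

k ≈ 4.24, θ ≈ 26.4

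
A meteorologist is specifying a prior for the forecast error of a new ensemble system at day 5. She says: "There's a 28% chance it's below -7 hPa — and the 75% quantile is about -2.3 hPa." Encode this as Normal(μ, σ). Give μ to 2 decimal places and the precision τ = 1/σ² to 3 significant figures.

For Normal(μ,σ), the p-quantile is μ + z_p·σ. Here z_{0.28} = -0.5828, z_{0.75} = 0.6745.
So -7 = μ − 0.5828σ and -2.3 = μ + 0.6745σ.
Subtracting: σ = (-2.3 − -7)/(0.6745 − (-0.5828)) = 3.74.
Then μ = -7 − (-0.5828)·3.74 = -4.82.
Precision τ = 1/σ² = 1/3.738² = 0.0716.

μ = -4.82, τ = 0.0716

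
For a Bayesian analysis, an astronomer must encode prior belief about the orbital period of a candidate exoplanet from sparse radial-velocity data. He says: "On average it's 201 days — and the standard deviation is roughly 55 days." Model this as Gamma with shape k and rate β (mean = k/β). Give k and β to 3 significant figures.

For Gamma(k, rate β): mean = k/β, variance = k/β², so CV = 1/√k.
CV = SD/mean = 55/201 = 0.2736, hence k = 1/CV² = 13.4.
Then β = k/mean = 13.4/201 = 0.0664.

k ≈ 13.4, β ≈ 0.0664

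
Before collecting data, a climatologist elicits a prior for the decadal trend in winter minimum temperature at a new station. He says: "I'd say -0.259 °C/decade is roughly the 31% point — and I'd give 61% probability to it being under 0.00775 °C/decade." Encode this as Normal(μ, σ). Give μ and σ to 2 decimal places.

The p-quantile of Normal(μ,σ) is μ + z_p·σ, with z_{0.31} = -0.4959 and z_{0.61} = 0.2793.
Eliminate σ: μ = (z₂·x₁ − z₁·x₂)/(z₂ − z₁) = (0.2793·-0.259 − (-0.4959)·0.00775)/0.7752 = -0.09.
Then σ = (x₂ − x₁)/(z₂ − z₁) = (0.00775 − -0.259)/0.7752 = 0.34.

μ = -0.09, σ = 0.34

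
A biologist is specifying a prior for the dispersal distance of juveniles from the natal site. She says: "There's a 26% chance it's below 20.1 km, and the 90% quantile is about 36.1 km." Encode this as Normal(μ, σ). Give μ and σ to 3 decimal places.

The p-quantile of Normal(μ,σ) is μ + z_p·σ, with z_{0.26} = -0.6433 and z_{0.9} = 1.282.
Eliminate σ: μ = (z₂·x₁ − z₁·x₂)/(z₂ − z₁) = (1.282·20.1 − (-0.6433)·36.1)/1.925 = 25.448.
Then σ = (x₂ − x₁)/(z₂ − z₁) = (36.1 − 20.1)/1.925 = 8.312.

μ = 25.448, σ = 8.312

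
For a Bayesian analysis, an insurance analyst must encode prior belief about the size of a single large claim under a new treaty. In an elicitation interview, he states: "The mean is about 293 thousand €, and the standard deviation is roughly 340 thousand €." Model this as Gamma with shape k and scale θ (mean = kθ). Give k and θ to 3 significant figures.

For Gamma(k, scale θ): mean = kθ, variance = kθ², so CV = 1/√k.
CV = SD/mean = 340/293 = 1.16, hence k = 1/CV² = 0.743.
Then θ = mean/k = 293/0.743 = 395.

k ≈ 0.743, θ ≈ 395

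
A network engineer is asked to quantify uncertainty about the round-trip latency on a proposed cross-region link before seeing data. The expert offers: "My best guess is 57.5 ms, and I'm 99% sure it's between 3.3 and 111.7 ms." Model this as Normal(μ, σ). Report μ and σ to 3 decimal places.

μ = 57.500, σ = 21.042

A symmetric 99% interval runs μ ± z·σ with z = 2.576.
Half-width = 54.2, so σ = 54.2/2.576 = 21.042.
μ is the stated best guess, 57.500.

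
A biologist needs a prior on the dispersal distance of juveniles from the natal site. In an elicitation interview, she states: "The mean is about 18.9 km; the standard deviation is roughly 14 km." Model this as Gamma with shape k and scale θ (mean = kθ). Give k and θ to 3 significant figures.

k ≈ 1.82, θ ≈ 10.4

For Gamma(k, scale θ): mean = kθ, variance = kθ², so CV = 1/√k.
CV = SD/mean = 14/18.9 = 0.7407, hence k = 1/CV² = 1.82.
Then θ = mean/k = 18.9/1.82 = 10.4.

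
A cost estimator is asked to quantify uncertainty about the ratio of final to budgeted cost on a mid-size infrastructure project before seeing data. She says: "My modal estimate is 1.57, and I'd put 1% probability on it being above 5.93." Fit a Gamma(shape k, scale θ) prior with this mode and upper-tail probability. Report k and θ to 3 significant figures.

k ≈ 3.4, θ ≈ 0.653

Gamma(k,θ) with k>1 has mode (k−1)θ, so θ = 1.57/(k−1).
Need P(X < 5.93) = 0.99 with θ tied to k this way. Start at k = 2, θ = 1.57: P(X<5.93) ≈ 0.891.
Too low — raise k to concentrate. Iterating converges to k ≈ 3.4.
Then θ = 1.57/(3.4−1) ≈ 0.653.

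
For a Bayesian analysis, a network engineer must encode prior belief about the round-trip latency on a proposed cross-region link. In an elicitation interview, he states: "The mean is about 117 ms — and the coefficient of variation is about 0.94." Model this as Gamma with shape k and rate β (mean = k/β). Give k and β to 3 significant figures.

For Gamma(k, rate β): mean = k/β, variance = k/β², so CV = 1/√k.
CV = 0.94, hence k = 1/CV² = 1.13.
Then β = k/mean = 1.13/117 = 0.00967.

k ≈ 1.13, β ≈ 0.00967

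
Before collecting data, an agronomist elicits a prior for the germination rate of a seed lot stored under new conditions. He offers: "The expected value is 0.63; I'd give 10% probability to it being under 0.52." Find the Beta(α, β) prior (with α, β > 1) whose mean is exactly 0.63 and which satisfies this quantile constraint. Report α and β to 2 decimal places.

With mean 0.63 fixed, write α = 0.63s, β = 0.37s where s = α+β.
Need P(θ < 0.52) = 0.1 under Beta(0.63s, 0.37s). Normal approximation: (q−m)/√(m(1−m)/s) ≈ z_{0.1} = -1.28, so s ≈ 0.63·0.37·(-1.28)²/(0.52−0.63)² = 31.6.
At s = 31.6: P(θ<0.52) ≈ 0.102. Adjusting to match 0.1 gives s ≈ 32.28.
So α = 0.63·32.28 ≈ 20.34, β = 0.37·32.28 ≈ 11.94.

α ≈ 20.34, β ≈ 11.94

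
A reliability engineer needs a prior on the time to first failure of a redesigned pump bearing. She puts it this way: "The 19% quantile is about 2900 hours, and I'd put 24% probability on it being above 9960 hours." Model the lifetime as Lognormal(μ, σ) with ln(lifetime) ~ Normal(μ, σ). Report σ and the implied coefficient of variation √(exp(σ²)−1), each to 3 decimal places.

σ ≈ 0.779, CV ≈ 0.913

If T ~ Lognormal(μ,σ) then ln T ~ Normal(μ,σ), so the p-quantile of ln T is μ + z_p·σ.
ln(2900) = 7.972 and ln(9960) = 9.206; z_{0.19} = -0.8779, z_{0.76} = 0.7063.
σ = (9.206 − 7.972)/(0.7063 − (-0.8779)) = 0.779.
μ = 7.972 − (-0.8779)·0.779 = 8.656.
CV = √(exp(σ²)−1) = √(exp(0.6066)−1) = 0.913.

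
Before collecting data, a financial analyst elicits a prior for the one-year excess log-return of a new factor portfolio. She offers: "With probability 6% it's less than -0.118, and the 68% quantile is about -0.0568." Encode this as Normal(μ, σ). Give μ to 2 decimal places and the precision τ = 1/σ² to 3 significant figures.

μ = -0.07, τ = 1090

For Normal(μ,σ), the p-quantile is μ + z_p·σ. Here z_{0.06} = -1.555, z_{0.68} = 0.4677.
So -0.118 = μ − 1.555σ and -0.0568 = μ + 0.4677σ.
Subtracting: σ = (-0.0568 − -0.118)/(0.4677 − (-1.555)) = 0.03.
Then μ = -0.118 − (-1.555)·0.03 = -0.07.
Precision τ = 1/σ² = 1/0.03026² = 1090.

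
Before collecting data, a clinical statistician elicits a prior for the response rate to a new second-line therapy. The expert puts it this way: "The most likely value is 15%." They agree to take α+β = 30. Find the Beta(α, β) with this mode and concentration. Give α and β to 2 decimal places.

α = 5.20, β = 24.80

For α,β > 1 the Beta mode is (α−1)/(α+β−2). With α+β = 30, the mode is (α−1)/28.
Set (α−1)/28 = 0.15 → α = 1 + 0.15·28 = 5.20.
β = 30 − α = 24.80.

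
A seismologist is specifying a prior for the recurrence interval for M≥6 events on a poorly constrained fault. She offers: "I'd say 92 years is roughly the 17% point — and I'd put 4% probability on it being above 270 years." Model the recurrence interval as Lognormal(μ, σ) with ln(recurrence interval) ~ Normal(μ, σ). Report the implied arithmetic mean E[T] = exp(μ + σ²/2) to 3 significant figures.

E[T] ≈ 146 years

If T ~ Lognormal(μ,σ) then ln T ~ Normal(μ,σ), so the p-quantile of ln T is μ + z_p·σ.
ln(92) = 4.522 and ln(270) = 5.598; z_{0.17} = -0.9542, z_{0.96} = 1.751.
σ = (5.598 − 4.522)/(1.751 − (-0.9542)) = 0.398.
μ = 4.522 − (-0.9542)·0.398 = 4.902.
E[T] = exp(μ + σ²/2) = exp(4.902 + 0.0792) = 146 years.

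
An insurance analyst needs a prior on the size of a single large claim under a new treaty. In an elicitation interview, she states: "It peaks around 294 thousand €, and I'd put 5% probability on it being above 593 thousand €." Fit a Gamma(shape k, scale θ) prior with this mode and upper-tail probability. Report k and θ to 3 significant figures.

Gamma(k,θ) with k>1 has mode (k−1)θ, so θ = 294/(k−1).
Need P(X < 593) = 0.95 with θ tied to k this way. Start at k = 2, θ = 294: P(X<593) ≈ 0.599.
Too low — raise k to concentrate. Iterating converges to k ≈ 6.63.
Then θ = 294/(6.63−1) ≈ 52.2.

k ≈ 6.63, θ ≈ 52.2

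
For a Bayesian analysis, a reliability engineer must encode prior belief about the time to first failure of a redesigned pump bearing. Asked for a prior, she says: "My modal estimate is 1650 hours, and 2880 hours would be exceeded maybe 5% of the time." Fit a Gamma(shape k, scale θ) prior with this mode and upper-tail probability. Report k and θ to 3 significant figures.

Gamma(k,θ) with k>1 has mode (k−1)θ, so θ = 1650/(k−1).
Need P(X < 2880) = 0.95 with θ tied to k this way. Start at k = 2, θ = 1650: P(X<2880) ≈ 0.521.
Too low — raise k to concentrate. Iterating converges to k ≈ 9.99.
Then θ = 1650/(9.99−1) ≈ 183.

k ≈ 9.99, θ ≈ 183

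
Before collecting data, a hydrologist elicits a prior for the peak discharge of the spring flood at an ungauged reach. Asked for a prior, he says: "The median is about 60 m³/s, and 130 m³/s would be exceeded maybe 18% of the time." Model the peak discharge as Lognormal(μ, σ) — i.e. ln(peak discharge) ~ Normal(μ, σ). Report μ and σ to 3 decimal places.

If T ~ Lognormal(μ,σ) then ln T ~ Normal(μ,σ), so the p-quantile of ln T is μ + z_p·σ.
ln(60) = 4.094 and ln(130) = 4.868; z_{0.5} = 0, z_{0.82} = 0.9154.
σ = (4.868 − 4.094)/(0.9154 − (0)) = 0.845.
μ = 4.094 − (0)·0.845 = 4.094.

μ ≈ 4.094, σ ≈ 0.845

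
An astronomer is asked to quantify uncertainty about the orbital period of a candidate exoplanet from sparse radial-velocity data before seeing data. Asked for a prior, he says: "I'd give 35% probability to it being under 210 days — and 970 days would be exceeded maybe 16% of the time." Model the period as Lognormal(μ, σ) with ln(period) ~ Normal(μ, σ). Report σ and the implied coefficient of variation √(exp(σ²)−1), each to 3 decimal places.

If T ~ Lognormal(μ,σ) then ln T ~ Normal(μ,σ), so the p-quantile of ln T is μ + z_p·σ.
ln(210) = 5.347 and ln(970) = 6.877; z_{0.35} = -0.3853, z_{0.84} = 0.9945.
σ = (6.877 − 5.347)/(0.9945 − (-0.3853)) = 1.109.
μ = 5.347 − (-0.3853)·1.109 = 5.774.
CV = √(exp(σ²)−1) = √(exp(1.2299)−1) = 1.556.

σ ≈ 1.109, CV ≈ 1.556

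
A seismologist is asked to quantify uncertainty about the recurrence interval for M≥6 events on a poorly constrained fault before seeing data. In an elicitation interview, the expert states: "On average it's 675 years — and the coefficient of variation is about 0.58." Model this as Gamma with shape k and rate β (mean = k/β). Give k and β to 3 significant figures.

For Gamma(k, rate β): mean = k/β, variance = k/β², so CV = 1/√k.
CV = 0.58, hence k = 1/CV² = 2.97.
Then β = k/mean = 2.97/675 = 0.0044.

k ≈ 2.97, β ≈ 0.0044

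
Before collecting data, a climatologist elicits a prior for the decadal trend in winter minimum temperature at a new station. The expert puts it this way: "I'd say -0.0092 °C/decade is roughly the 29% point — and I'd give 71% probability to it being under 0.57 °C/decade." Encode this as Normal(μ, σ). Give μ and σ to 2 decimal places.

For Normal(μ,σ), the p-quantile is μ + z_p·σ. Here z_{0.29} = -0.5534, z_{0.71} = 0.5534.
So -0.0092 = μ − 0.5534σ and 0.57 = μ + 0.5534σ.
Subtracting: σ = (0.57 − -0.0092)/(0.5534 − (-0.5534)) = 0.52.
Then μ = -0.0092 − (-0.5534)·0.52 = 0.28.

μ = 0.28, σ = 0.52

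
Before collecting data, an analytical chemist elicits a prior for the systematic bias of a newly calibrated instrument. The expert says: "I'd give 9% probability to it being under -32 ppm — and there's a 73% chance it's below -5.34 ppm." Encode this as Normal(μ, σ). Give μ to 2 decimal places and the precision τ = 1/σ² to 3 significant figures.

μ = -13.70, τ = 0.00537

For Normal(μ,σ), the p-quantile is μ + z_p·σ. Here z_{0.09} = -1.341, z_{0.73} = 0.6128.
So -32 = μ − 1.341σ and -5.34 = μ + 0.6128σ.
Subtracting: σ = (-5.34 − -32)/(0.6128 − (-1.341)) = 13.65.
Then μ = -32 − (-1.341)·13.65 = -13.70.
Precision τ = 1/σ² = 1/13.65² = 0.00537.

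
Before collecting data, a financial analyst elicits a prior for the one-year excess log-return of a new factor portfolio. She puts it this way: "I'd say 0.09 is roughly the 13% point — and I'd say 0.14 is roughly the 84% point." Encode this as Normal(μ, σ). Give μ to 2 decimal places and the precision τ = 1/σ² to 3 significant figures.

μ = 0.12, τ = 1800

The p-quantile of Normal(μ,σ) is μ + z_p·σ, with z_{0.13} = -1.126 and z_{0.84} = 0.9945.
Eliminate σ: μ = (z₂·x₁ − z₁·x₂)/(z₂ − z₁) = (0.9945·0.09 − (-1.126)·0.14)/2.121 = 0.12.
Then σ = (x₂ − x₁)/(z₂ − z₁) = (0.14 − 0.09)/2.121 = 0.02.
Precision τ = 1/σ² = 1/0.02358² = 1800.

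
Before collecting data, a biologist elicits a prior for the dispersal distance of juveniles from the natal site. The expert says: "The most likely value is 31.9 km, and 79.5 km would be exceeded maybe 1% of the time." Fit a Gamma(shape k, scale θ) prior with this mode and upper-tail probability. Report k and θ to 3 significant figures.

k ≈ 6.63, θ ≈ 5.66

Gamma(k,θ) with k>1 has mode (k−1)θ, so θ = 31.9/(k−1).
Need P(X < 79.5) = 0.99 with θ tied to k this way. Start at k = 2, θ = 31.9: P(X<79.5) ≈ 0.711.
Too low — raise k to concentrate. Iterating converges to k ≈ 6.63.
Then θ = 31.9/(6.63−1) ≈ 5.66.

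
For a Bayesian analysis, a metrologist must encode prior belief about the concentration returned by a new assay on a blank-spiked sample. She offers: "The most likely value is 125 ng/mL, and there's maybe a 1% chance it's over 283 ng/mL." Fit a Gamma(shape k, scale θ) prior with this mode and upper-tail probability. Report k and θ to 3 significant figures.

k ≈ 8.18, θ ≈ 17.4

Gamma(k,θ) with k>1 has mode (k−1)θ, so θ = 125/(k−1).
Need P(X < 283) = 0.99 with θ tied to k this way. Start at k = 2, θ = 125: P(X<283) ≈ 0.661.
Too low — raise k to concentrate. Iterating converges to k ≈ 8.18.
Then θ = 125/(8.18−1) ≈ 17.4.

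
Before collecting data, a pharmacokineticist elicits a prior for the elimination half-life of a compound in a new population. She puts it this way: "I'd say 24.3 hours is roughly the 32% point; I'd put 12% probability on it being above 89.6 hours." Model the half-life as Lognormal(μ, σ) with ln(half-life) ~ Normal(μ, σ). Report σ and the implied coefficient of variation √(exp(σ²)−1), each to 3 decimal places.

If T ~ Lognormal(μ,σ) then ln T ~ Normal(μ,σ), so the p-quantile of ln T is μ + z_p·σ.
ln(24.3) = 3.19 and ln(89.6) = 4.495; z_{0.32} = -0.4677, z_{0.88} = 1.175.
σ = (4.495 − 3.19)/(1.175 − (-0.4677)) = 0.794.
μ = 3.19 − (-0.4677)·0.794 = 3.562.
CV = √(exp(σ²)−1) = √(exp(0.6310)−1) = 0.938.

σ ≈ 0.794, CV ≈ 0.938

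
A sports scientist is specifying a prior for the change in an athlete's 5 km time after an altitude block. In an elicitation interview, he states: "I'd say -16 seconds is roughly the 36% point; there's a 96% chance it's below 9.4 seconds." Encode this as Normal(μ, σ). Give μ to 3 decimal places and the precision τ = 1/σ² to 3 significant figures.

The p-quantile of Normal(μ,σ) is μ + z_p·σ, with z_{0.36} = -0.3585 and z_{0.96} = 1.751.
Eliminate σ: μ = (z₂·x₁ − z₁·x₂)/(z₂ − z₁) = (1.751·-16 − (-0.3585)·9.4)/2.109 = -11.683.
Then σ = (x₂ − x₁)/(z₂ − z₁) = (9.4 − -16)/2.109 = 12.043.
Precision τ = 1/σ² = 1/12.04² = 0.0069.

μ = -11.683, τ = 0.0069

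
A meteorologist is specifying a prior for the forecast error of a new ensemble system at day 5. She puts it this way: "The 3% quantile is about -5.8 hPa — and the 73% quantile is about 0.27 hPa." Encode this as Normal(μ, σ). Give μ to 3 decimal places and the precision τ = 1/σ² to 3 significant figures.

The p-quantile of Normal(μ,σ) is μ + z_p·σ, with z_{0.03} = -1.881 and z_{0.73} = 0.6128.
Eliminate σ: μ = (z₂·x₁ − z₁·x₂)/(z₂ − z₁) = (0.6128·-5.8 − (-1.881)·0.27)/2.494 = -1.222.
Then σ = (x₂ − x₁)/(z₂ − z₁) = (0.27 − -5.8)/2.494 = 2.434.
Precision τ = 1/σ² = 1/2.434² = 0.169.

μ = -1.222, τ = 0.169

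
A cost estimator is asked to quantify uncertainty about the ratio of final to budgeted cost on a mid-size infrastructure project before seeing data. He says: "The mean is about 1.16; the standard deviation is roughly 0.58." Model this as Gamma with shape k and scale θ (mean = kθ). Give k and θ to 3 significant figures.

k ≈ 4, θ ≈ 0.29

For Gamma(k, scale θ): mean = kθ, variance = kθ², so CV = 1/√k.
CV = SD/mean = 0.58/1.16 = 0.5, hence k = 1/CV² = 4.
Then θ = mean/k = 1.16/4 = 0.29.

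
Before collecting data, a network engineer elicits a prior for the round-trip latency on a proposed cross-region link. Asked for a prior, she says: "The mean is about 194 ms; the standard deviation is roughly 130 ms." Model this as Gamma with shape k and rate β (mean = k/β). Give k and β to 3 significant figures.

k ≈ 2.23, β ≈ 0.0115

For Gamma(k, rate β): mean = k/β, variance = k/β², so CV = 1/√k.
CV = SD/mean = 130/194 = 0.6701, hence k = 1/CV² = 2.23.
Then β = k/mean = 2.23/194 = 0.0115.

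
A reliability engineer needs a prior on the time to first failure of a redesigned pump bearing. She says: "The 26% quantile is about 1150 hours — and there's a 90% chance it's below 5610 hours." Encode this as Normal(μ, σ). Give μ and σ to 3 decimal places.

μ = 2640.636, σ = 2317.007

The p-quantile of Normal(μ,σ) is μ + z_p·σ, with z_{0.26} = -0.6433 and z_{0.9} = 1.282.
Eliminate σ: μ = (z₂·x₁ − z₁·x₂)/(z₂ − z₁) = (1.282·1150 − (-0.6433)·5610)/1.925 = 2640.636.
Then σ = (x₂ − x₁)/(z₂ − z₁) = (5610 − 1150)/1.925 = 2317.007.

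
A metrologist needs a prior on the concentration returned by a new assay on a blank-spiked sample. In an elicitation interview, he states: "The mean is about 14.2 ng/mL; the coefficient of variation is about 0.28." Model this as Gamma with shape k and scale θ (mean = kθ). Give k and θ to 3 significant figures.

For Gamma(k, scale θ): mean = kθ, variance = kθ², so CV = 1/√k.
CV = 0.28, hence k = 1/CV² = 12.8.
Then θ = mean/k = 14.2/12.8 = 1.11.

k ≈ 12.8, θ ≈ 1.11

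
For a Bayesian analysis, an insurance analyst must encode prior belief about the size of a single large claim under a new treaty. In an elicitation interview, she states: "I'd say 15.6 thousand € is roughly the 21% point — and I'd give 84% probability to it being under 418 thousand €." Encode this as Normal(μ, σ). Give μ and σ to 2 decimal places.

μ = 195.79, σ = 223.45

For Normal(μ,σ), the p-quantile is μ + z_p·σ. Here z_{0.21} = -0.8064, z_{0.84} = 0.9945.
So 15.6 = μ − 0.8064σ and 418 = μ + 0.9945σ.
Subtracting: σ = (418 − 15.6)/(0.9945 − (-0.8064)) = 223.45.
Then μ = 15.6 − (-0.8064)·223.45 = 195.79.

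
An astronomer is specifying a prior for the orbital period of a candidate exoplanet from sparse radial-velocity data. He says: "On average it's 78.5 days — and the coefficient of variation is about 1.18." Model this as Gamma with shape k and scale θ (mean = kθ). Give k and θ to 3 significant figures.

k ≈ 0.718, θ ≈ 109

For Gamma(k, scale θ): mean = kθ, variance = kθ², so CV = 1/√k.
CV = 1.18, hence k = 1/CV² = 0.718.
Then θ = mean/k = 78.5/0.718 = 109.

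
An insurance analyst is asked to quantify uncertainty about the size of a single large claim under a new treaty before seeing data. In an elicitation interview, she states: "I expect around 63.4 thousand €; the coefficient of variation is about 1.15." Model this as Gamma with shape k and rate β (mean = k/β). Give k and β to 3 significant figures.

For Gamma(k, rate β): mean = k/β, variance = k/β², so CV = 1/√k.
CV = 1.15, hence k = 1/CV² = 0.756.
Then β = k/mean = 0.756/63.4 = 0.0119.

k ≈ 0.756, β ≈ 0.0119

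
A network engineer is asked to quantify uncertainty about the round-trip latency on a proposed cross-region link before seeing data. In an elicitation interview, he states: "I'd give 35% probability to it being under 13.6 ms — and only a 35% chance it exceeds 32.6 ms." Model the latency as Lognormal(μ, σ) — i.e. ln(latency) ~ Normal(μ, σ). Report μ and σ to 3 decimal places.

μ ≈ 3.047, σ ≈ 1.134

If T ~ Lognormal(μ,σ) then ln T ~ Normal(μ,σ), so the p-quantile of ln T is μ + z_p·σ.
ln(13.6) = 2.61 and ln(32.6) = 3.484; z_{0.35} = -0.3853, z_{0.65} = 0.3853.
σ = (3.484 − 2.61)/(0.3853 − (-0.3853)) = 1.134.
μ = 2.61 − (-0.3853)·1.134 = 3.047.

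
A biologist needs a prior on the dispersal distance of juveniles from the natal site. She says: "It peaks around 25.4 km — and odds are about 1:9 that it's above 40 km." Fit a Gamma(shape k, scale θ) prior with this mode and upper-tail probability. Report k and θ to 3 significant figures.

Gamma(k,θ) with k>1 has mode (k−1)θ, so θ = 25.4/(k−1).
Need P(X < 40) = 0.9 with θ tied to k this way. Start at k = 2, θ = 25.4: P(X<40) ≈ 0.467.
Too low — raise k to concentrate. Iterating converges to k ≈ 10.1.
Then θ = 25.4/(10.1−1) ≈ 2.79.

k ≈ 10.1, θ ≈ 2.79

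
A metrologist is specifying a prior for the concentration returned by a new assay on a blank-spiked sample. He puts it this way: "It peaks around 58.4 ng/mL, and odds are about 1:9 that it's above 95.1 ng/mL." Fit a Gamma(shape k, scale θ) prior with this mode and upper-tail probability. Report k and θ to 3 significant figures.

Gamma(k,θ) with k>1 has mode (k−1)θ, so θ = 58.4/(k−1).
Need P(X < 95.1) = 0.9 with θ tied to k this way. Start at k = 2, θ = 58.4: P(X<95.1) ≈ 0.484.
Too low — raise k to concentrate. Iterating converges to k ≈ 8.92.
Then θ = 58.4/(8.92−1) ≈ 7.37.

k ≈ 8.92, θ ≈ 7.37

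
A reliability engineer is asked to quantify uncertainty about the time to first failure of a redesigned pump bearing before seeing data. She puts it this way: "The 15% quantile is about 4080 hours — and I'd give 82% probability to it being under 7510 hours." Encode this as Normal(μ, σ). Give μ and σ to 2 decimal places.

μ = 5901.38, σ = 1757.35

The p-quantile of Normal(μ,σ) is μ + z_p·σ, with z_{0.15} = -1.036 and z_{0.82} = 0.9154.
Eliminate σ: μ = (z₂·x₁ − z₁·x₂)/(z₂ − z₁) = (0.9154·4080 − (-1.036)·7510)/1.952 = 5901.38.
Then σ = (x₂ − x₁)/(z₂ − z₁) = (7510 − 4080)/1.952 = 1757.35.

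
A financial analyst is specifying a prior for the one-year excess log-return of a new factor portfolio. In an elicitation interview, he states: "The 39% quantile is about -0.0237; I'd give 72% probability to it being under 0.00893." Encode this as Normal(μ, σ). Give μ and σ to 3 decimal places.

μ = -0.013, σ = 0.038

For Normal(μ,σ), the p-quantile is μ + z_p·σ. Here z_{0.39} = -0.2793, z_{0.72} = 0.5828.
So -0.0237 = μ − 0.2793σ and 0.00893 = μ + 0.5828σ.
Subtracting: σ = (0.00893 − -0.0237)/(0.5828 − (-0.2793)) = 0.038.
Then μ = -0.0237 − (-0.2793)·0.038 = -0.013.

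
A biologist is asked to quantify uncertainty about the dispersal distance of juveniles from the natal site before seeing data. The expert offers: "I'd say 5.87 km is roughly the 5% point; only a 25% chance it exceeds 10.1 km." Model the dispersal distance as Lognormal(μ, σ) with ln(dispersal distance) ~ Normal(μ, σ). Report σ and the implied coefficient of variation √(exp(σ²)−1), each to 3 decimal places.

If T ~ Lognormal(μ,σ) then ln T ~ Normal(μ,σ), so the p-quantile of ln T is μ + z_p·σ.
ln(5.87) = 1.77 and ln(10.1) = 2.313; z_{0.05} = -1.645, z_{0.75} = 0.6745.
σ = (2.313 − 1.77)/(0.6745 − (-1.645)) = 0.234.
μ = 1.77 − (-1.645)·0.234 = 2.155.
CV = √(exp(σ²)−1) = √(exp(0.0547)−1) = 0.237.

σ ≈ 0.234, CV ≈ 0.237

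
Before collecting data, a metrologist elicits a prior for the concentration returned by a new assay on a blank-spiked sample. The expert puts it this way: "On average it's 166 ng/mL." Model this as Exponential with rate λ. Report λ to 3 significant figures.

Exponential mean = 1/λ, so λ = 1/166.0 = 0.00602.

λ ≈ 0.00602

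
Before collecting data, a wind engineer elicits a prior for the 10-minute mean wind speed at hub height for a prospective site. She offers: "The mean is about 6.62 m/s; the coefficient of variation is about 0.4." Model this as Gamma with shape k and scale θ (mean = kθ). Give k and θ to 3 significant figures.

For Gamma(k, scale θ): mean = kθ, variance = kθ², so CV = 1/√k.
CV = 0.4, hence k = 1/CV² = 6.25.
Then θ = mean/k = 6.62/6.25 = 1.06.

k ≈ 6.25, θ ≈ 1.06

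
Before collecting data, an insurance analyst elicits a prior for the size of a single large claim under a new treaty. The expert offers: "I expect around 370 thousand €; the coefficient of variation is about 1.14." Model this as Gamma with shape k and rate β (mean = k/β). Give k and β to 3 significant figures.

For Gamma(k, rate β): mean = k/β, variance = k/β², so CV = 1/√k.
CV = 1.14, hence k = 1/CV² = 0.769.
Then β = k/mean = 0.769/370 = 0.00208.

k ≈ 0.769, β ≈ 0.00208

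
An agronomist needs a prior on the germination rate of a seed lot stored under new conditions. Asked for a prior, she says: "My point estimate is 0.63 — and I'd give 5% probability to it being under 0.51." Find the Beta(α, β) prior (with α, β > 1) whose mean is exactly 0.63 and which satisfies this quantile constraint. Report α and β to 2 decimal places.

α ≈ 28.58, β ≈ 16.78

With mean 0.63 fixed, write α = 0.63s, β = 0.37s where s = α+β.
Need P(θ < 0.51) = 0.05 under Beta(0.63s, 0.37s). Normal approximation: (q−m)/√(m(1−m)/s) ≈ z_{0.05} = -1.64, so s ≈ 0.63·0.37·(-1.64)²/(0.51−0.63)² = 43.8.
At s = 43.8: P(θ<0.51) ≈ 0.053. Adjusting to match 0.05 gives s ≈ 45.36.
So α = 0.63·45.36 ≈ 28.58, β = 0.37·45.36 ≈ 16.78.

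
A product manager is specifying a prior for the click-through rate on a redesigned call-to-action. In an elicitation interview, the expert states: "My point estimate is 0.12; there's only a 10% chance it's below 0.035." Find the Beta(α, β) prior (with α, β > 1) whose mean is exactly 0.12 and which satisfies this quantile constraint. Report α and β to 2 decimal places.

α ≈ 2.03, β ≈ 14.92

With mean 0.12 fixed, write α = 0.12s, β = 0.88s where s = α+β.
Need P(θ < 0.035) = 0.1 under Beta(0.12s, 0.88s). Normal approximation: (q−m)/√(m(1−m)/s) ≈ z_{0.1} = -1.28, so s ≈ 0.12·0.88·(-1.28)²/(0.035−0.12)² = 24.0.
At s = 24.0: P(θ<0.035) ≈ 0.054. Adjusting to match 0.1 gives s ≈ 16.95.
So α = 0.12·16.95 ≈ 2.03, β = 0.88·16.95 ≈ 14.92.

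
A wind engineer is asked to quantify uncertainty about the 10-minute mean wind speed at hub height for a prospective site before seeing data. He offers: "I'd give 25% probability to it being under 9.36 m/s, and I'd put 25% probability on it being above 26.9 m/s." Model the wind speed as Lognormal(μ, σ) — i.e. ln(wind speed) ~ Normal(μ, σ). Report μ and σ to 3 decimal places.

If T ~ Lognormal(μ,σ) then ln T ~ Normal(μ,σ), so the p-quantile of ln T is μ + z_p·σ.
ln(9.36) = 2.236 and ln(26.9) = 3.292; z_{0.25} = -0.6745, z_{0.75} = 0.6745.
σ = (3.292 − 2.236)/(0.6745 − (-0.6745)) = 0.783.
μ = 2.236 − (-0.6745)·0.783 = 2.764.

μ ≈ 2.764, σ ≈ 0.783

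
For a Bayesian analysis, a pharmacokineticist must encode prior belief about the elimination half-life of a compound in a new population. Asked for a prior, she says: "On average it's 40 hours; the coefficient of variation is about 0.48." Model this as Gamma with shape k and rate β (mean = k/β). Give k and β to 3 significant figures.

For Gamma(k, rate β): mean = k/β, variance = k/β², so CV = 1/√k.
CV = 0.48, hence k = 1/CV² = 4.34.
Then β = k/mean = 4.34/40 = 0.109.

k ≈ 4.34, β ≈ 0.109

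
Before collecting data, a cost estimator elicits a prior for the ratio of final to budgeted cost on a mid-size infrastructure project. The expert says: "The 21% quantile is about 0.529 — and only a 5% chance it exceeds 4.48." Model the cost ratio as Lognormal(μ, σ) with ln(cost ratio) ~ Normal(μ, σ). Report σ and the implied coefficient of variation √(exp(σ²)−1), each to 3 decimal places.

If T ~ Lognormal(μ,σ) then ln T ~ Normal(μ,σ), so the p-quantile of ln T is μ + z_p·σ.
ln(0.529) = -0.6368 and ln(4.48) = 1.5; z_{0.21} = -0.8064, z_{0.95} = 1.645.
σ = (1.5 − -0.6368)/(1.645 − (-0.8064)) = 0.872.
μ = -0.6368 − (-0.8064)·0.872 = 0.066.
CV = √(exp(σ²)−1) = √(exp(0.7596)−1) = 1.066.

σ ≈ 0.872, CV ≈ 1.066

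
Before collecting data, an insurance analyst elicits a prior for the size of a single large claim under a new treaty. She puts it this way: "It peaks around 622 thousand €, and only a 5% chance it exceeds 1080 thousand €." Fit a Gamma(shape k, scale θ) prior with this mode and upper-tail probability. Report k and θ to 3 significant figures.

k ≈ 10.2, θ ≈ 67.9

Gamma(k,θ) with k>1 has mode (k−1)θ, so θ = 622/(k−1).
Need P(X < 1080) = 0.95 with θ tied to k this way. Start at k = 2, θ = 622: P(X<1080) ≈ 0.518.
Too low — raise k to concentrate. Iterating converges to k ≈ 10.2.
Then θ = 622/(10.2−1) ≈ 67.9.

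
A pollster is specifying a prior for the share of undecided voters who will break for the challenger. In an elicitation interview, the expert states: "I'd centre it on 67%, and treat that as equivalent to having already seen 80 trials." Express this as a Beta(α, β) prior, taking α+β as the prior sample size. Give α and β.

Under the effective-sample-size interpretation, Beta(α, β) has prior mean α/(α+β) and prior sample size α+β.
So α+β = 80 and α/(α+β) = 0.67, giving α = 0.67·80 = 53.6 and β = 80 − 53.6 = 26.4.

α = 53.6, β = 26.4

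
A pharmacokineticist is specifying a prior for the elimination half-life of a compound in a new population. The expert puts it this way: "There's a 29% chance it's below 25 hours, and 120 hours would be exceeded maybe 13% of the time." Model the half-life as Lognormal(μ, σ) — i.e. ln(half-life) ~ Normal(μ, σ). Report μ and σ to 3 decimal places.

μ ≈ 3.736, σ ≈ 0.934

If T ~ Lognormal(μ,σ) then ln T ~ Normal(μ,σ), so the p-quantile of ln T is μ + z_p·σ.
ln(25) = 3.219 and ln(120) = 4.787; z_{0.29} = -0.5534, z_{0.87} = 1.126.
σ = (4.787 − 3.219)/(1.126 − (-0.5534)) = 0.934.
μ = 3.219 − (-0.5534)·0.934 = 3.736.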